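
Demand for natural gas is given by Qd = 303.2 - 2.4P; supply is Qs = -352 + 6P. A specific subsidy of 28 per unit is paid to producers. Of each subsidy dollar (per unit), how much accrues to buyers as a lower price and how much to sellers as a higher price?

Pre-subsidy: 303.2 - 2.4P = -352 + 6P gives P* = 78, Q* = 116.
With the subsidy, sellers receive Ps = Pb + 28 for each unit, where Pb is the price buyers pay.
Supply in terms of Pb becomes Qs = -352 + 6(Pb + 28) = -184 + 6Pb. Setting this equal to demand: 303.2 - 2.4Pb = -184 + 6Pb, so Pb = 58.
Sellers receive Ps = 58 + 28 = 86; Q' = 303.2 − 2.4·58 = 164.
Buyers' price falls by P* − Pb = 78 − 58 = 20; sellers' price rises by Ps − P* = 86 − 78 = 8.

Buyers gain 20 per unit; sellers gain 8 per unit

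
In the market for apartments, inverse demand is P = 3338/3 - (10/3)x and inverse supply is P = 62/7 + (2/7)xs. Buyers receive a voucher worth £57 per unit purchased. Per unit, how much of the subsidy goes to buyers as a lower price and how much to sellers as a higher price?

Buyers gain £52.5 per unit; sellers gain £4.5 per unit

Pre-subsidy: 3338/3 - (10/3)x = 62/7 + (2/7)x gives x* = 305 and P* = 96.
With the rebate, buyers effectively pay Pb = Ps − 57, where Ps is the price sellers receive.
On the curves, Pb = 3338/3 - (10/3)x and Ps = 62/7 + (2/7)x; the wedge Ps − Pb = 57 gives 62/7 + (2/7)x − (3338/3 - (10/3)x) = 57, so x' = 320.75.
Then Pb = 3338/3 − (10/3)·320.75 = 43.5 and Ps = 62/7 + (2/7)·320.75 = 100.5.
Buyers' price falls by P* − Pb = 96 − 43.5 = 52.5; sellers' price rises by Ps − P* = 100.5 − 96 = 4.5.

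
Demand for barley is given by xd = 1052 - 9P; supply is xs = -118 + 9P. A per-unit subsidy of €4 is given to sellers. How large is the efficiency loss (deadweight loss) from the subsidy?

Deadweight loss = €36

Pre-subsidy: 1052 - 9P = -118 + 9P gives P* = 65, x* = 467.
With the subsidy, sellers receive Ps = Pb + 4 for each unit, where Pb is the price buyers pay.
Supply in terms of Pb becomes xs = -118 + 9(Pb + 4) = -82 + 9Pb. Setting this equal to demand: 1052 - 9Pb = -82 + 9Pb, so Pb = 63.
Sellers receive Ps = 63 + 4 = 67; x' = 1052 − 9·63 = 485.
The subsidy expands output by 485 − 467 = 18 past the efficient level; on those units the gap between marginal cost and willingness to pay runs from 0 up to 4.
DWL = ½ × 4 × 18 = 36.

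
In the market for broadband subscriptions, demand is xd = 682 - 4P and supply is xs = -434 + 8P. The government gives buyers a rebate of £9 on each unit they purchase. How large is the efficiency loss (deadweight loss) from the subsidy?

Deadweight loss = £108

Pre-subsidy: 682 - 4P = -434 + 8P gives P* = 93, x* = 310.
With the rebate, buyers effectively pay Pb = Ps − 9, where Ps is the price sellers receive.
Demand in terms of Ps becomes xd = 682 − 4(Ps − 9) = 718 - 4Ps. Setting this equal to supply: 718 - 4Ps = -434 + 8Ps, so Ps = 96.
Buyers pay Pb = 96 − 9 = 87; x' = -434 + 8·96 = 334.
The subsidy expands output by 334 − 310 = 24 past the efficient level; on those units the gap between marginal cost and willingness to pay runs from 0 up to 9.
DWL = ½ × 9 × 24 = 108.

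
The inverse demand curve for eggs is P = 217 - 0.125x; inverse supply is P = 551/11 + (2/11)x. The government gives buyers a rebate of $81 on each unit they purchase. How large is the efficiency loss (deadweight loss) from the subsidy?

Pre-subsidy: 217 - 0.125x = 551/11 + (2/11)x gives x* = 544 and P* = 149.
With the rebate, buyers effectively pay Pb = Ps − 81, where Ps is the price sellers receive.
On the curves, Pb = 217 - 0.125x and Ps = 551/11 + (2/11)x; the wedge Ps − Pb = 81 gives 551/11 + (2/11)x − (217 - 0.125x) = 81, so x' = 808.
Then Pb = 217 − 0.125·808 = 116 and Ps = 551/11 + (2/11)·808 = 197.
The subsidy expands output by 808 − 544 = 264 past the efficient level; on those units the gap between marginal cost and willingness to pay runs from 0 up to 81.
DWL = ½ × 81 × 264 = 10692.

Deadweight loss = $10692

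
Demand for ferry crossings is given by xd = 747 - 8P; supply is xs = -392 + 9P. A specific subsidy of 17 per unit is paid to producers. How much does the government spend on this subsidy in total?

Pre-subsidy: 747 - 8P = -392 + 9P gives P* = 67, x* = 211.
With the subsidy, sellers receive Ps = Pb + 17 for each unit, where Pb is the price buyers pay.
Supply in terms of Pb becomes xs = -392 + 9(Pb + 17) = -239 + 9Pb. Setting this equal to demand: 747 - 8Pb = -239 + 9Pb, so Pb = 58.
Sellers receive Ps = 58 + 17 = 75; x' = 747 − 8·58 = 283.
Government outlay = subsidy × quantity = 17 × 283 = 4811.

Government cost = 4811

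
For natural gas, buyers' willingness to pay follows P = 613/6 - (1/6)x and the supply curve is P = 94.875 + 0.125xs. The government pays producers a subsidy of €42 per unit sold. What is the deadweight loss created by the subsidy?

Deadweight loss = €3024

Pre-subsidy: 613/6 - (1/6)x = 94.875 + 0.125x gives x* = 25 and P* = 98.
With the subsidy, sellers receive Ps = Pb + 42 for each unit, where Pb is the price buyers pay.
On the curves, Pb = 613/6 - (1/6)x and Ps = 94.875 + 0.125x; the wedge Ps − Pb = 42 gives 94.875 + 0.125x − (613/6 - (1/6)x) = 42, so x' = 169.
Then Pb = 613/6 − (1/6)·169 = 74 and Ps = 94.875 + 0.125·169 = 116.
The subsidy expands output by 169 − 25 = 144 past the efficient level; on those units the gap between marginal cost and willingness to pay runs from 0 up to 42.
DWL = ½ × 42 × 144 = 3024.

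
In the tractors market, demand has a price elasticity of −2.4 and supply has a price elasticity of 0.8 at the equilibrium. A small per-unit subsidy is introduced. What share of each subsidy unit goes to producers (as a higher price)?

For a small subsidy around the equilibrium, the benefit split depends on the relative slopes, which at a point are proportional to the elasticities.
Buyer share = εs/(εs + |εd|) = 0.8/(0.8 + 2.4) = 0.25; seller share = |εd|/(εs + |εd|) = 0.75.
So producers capture 0.75 of the subsidy.

Producer share = 0.75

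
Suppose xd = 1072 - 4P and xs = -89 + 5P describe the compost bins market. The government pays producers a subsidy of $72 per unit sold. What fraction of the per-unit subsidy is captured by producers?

Pre-subsidy: 1072 - 4P = -89 + 5P gives P* = 129, x* = 556.
With the subsidy, sellers receive Ps = Pb + 72 for each unit, where Pb is the price buyers pay.
Supply in terms of Pb becomes xs = -89 + 5(Pb + 72) = 271 + 5Pb. Setting this equal to demand: 1072 - 4Pb = 271 + 5Pb, so Pb = 89.
Sellers receive Ps = 89 + 72 = 161; x' = 1072 − 4·89 = 716.
Buyers' price falls by P* − Pb = 129 − 89 = 40; sellers' price rises by Ps − P* = 161 − 129 = 32.
So producers capture 32/72 = 4/9 of each unit of subsidy.

Producer share = 4/9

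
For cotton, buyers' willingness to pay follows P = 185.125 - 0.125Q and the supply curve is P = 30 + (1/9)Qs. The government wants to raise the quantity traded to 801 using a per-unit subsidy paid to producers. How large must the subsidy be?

At Q = 801, from the demand curve buyers pay Pb = 185.125 − 0.125·801 = 85; from the supply curve sellers need Ps = 30 + (1/9)·801 = 119.
The subsidy must fill the gap: s = Ps − Pb = 119 − 85 = 34.

Required subsidy s = 34 per unit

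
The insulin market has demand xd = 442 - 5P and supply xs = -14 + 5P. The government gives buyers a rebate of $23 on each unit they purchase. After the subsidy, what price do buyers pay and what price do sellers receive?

Pre-subsidy: 442 - 5P = -14 + 5P gives P* = 45.6, x* = 214.
With the rebate, buyers effectively pay Pb = Ps − 23, where Ps is the price sellers receive.
Demand in terms of Ps becomes xd = 442 − 5(Ps − 23) = 557 - 5Ps. Setting this equal to supply: 557 - 5Ps = -14 + 5Ps, so Ps = 57.1.
Buyers pay Pb = 57.1 − 23 = 34.1; x' = -14 + 5·57.1 = 271.5.

Buyers pay $34.1; sellers receive $57.1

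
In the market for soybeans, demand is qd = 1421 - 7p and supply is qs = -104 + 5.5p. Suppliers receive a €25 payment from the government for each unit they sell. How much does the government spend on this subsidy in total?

Government cost = €16100

Pre-subsidy: 1421 - 7p = -104 + 5.5p gives p* = 122, q* = 567.
With the subsidy, sellers receive ps = pb + 25 for each unit, where pb is the price buyers pay.
Supply in terms of pb becomes qs = -104 + 5.5(pb + 25) = 33.5 + 5.5pb. Setting this equal to demand: 1421 - 7pb = 33.5 + 5.5pb, so pb = 111.
Sellers receive ps = 111 + 25 = 136; q' = 1421 − 7·111 = 644.
Government outlay = subsidy × quantity = 25 × 644 = 16100.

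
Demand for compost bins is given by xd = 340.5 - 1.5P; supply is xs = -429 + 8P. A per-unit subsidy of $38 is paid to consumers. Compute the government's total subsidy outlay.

Government cost = $10146

Pre-subsidy: 340.5 - 1.5P = -429 + 8P gives P* = 81, x* = 219.
With the rebate, buyers effectively pay Pb = Ps − 38, where Ps is the price sellers receive.
Demand in terms of Ps becomes xd = 340.5 − 1.5(Ps − 38) = 397.5 - 1.5Ps. Setting this equal to supply: 397.5 - 1.5Ps = -429 + 8Ps, so Ps = 87.
Buyers pay Pb = 87 − 38 = 49; x' = -429 + 8·87 = 267.
Government outlay = subsidy × quantity = 38 × 267 = 10146.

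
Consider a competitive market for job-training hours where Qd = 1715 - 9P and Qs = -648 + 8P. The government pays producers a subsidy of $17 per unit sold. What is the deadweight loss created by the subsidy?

Deadweight loss = $612

Pre-subsidy: 1715 - 9P = -648 + 8P gives P* = 139, Q* = 464.
With the subsidy, sellers receive Ps = Pb + 17 for each unit, where Pb is the price buyers pay.
Supply in terms of Pb becomes Qs = -648 + 8(Pb + 17) = -512 + 8Pb. Setting this equal to demand: 1715 - 9Pb = -512 + 8Pb, so Pb = 131.
Sellers receive Ps = 131 + 17 = 148; Q' = 1715 − 9·131 = 536.
The subsidy expands output by 536 − 464 = 72 past the efficient level; on those units the gap between marginal cost and willingness to pay runs from 0 up to 17.
DWL = ½ × 17 × 72 = 612.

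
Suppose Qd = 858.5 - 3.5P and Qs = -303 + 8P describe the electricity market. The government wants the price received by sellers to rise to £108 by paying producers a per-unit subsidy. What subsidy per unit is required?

Required subsidy s = £23 per unit

At a seller price of 108, quantity supplied is -303 + 8·108 = 561.
Buyers absorb 561 only when they pay Pb with 858.5 − 3.5·Pb = 561, i.e. Pb = 85.
s = Ps − Pb = 108 − 85 = 23.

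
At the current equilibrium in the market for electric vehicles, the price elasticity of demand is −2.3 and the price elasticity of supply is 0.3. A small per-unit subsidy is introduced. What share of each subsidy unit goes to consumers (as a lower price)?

For a small subsidy around the equilibrium, the benefit split depends on the relative slopes, which at a point are proportional to the elasticities.
Buyer share = εs/(εs + |εd|) = 0.3/(0.3 + 2.3) = 3/26; seller share = |εd|/(εs + |εd|) = 23/26.

Consumer share = 3/26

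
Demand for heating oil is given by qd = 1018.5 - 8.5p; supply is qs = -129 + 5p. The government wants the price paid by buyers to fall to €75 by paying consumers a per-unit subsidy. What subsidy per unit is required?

At a buyer price of 75, quantity demanded is 1018.5 − 8.5·75 = 381.
Sellers supply 381 only when they receive ps with -129 + 5·ps = 381, i.e. ps = 102.
s = ps − pb = 102 − 75 = 27.

Required subsidy s = €27 per unit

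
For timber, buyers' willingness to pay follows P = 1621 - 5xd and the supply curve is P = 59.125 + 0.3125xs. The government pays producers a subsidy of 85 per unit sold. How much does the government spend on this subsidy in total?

Pre-subsidy: 1621 - 5x = 59.125 + 0.3125x gives x* = 294 and P* = 151.
With the subsidy, sellers receive Ps = Pb + 85 for each unit, where Pb is the price buyers pay.
On the curves, Pb = 1621 - 5x and Ps = 59.125 + 0.3125x; the wedge Ps − Pb = 85 gives 59.125 + 0.3125x − (1621 - 5x) = 85, so x' = 310.
Then Pb = 1621 − 5·310 = 71 and Ps = 59.125 + 0.3125·310 = 156.
Government outlay = subsidy × quantity = 85 × 310 = 26350.

Government cost = 26350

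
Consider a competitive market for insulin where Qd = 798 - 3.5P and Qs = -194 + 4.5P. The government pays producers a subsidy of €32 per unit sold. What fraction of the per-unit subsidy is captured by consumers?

Pre-subsidy: 798 - 3.5P = -194 + 4.5P gives P* = 124, Q* = 364.
With the subsidy, sellers receive Ps = Pb + 32 for each unit, where Pb is the price buyers pay.
Supply in terms of Pb becomes Qs = -194 + 4.5(Pb + 32) = -50 + 4.5Pb. Setting this equal to demand: 798 - 3.5Pb = -50 + 4.5Pb, so Pb = 106.
Sellers receive Ps = 106 + 32 = 138; Q' = 798 − 3.5·106 = 427.
Buyers' price falls by P* − Pb = 124 − 106 = 18; sellers' price rises by Ps − P* = 138 − 124 = 14.
So consumers capture 18/32 = 0.5625 of each unit of subsidy.

Consumer share = 0.5625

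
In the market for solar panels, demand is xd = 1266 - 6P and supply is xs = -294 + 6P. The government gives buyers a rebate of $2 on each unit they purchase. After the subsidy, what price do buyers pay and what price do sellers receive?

Buyers pay $129; sellers receive $131

Pre-subsidy: 1266 - 6P = -294 + 6P gives P* = 130, x* = 486.
With the rebate, buyers effectively pay Pb = Ps − 2, where Ps is the price sellers receive.
Demand in terms of Ps becomes xd = 1266 − 6(Ps − 2) = 1278 - 6Ps. Setting this equal to supply: 1278 - 6Ps = -294 + 6Ps, so Ps = 131.
Buyers pay Pb = 131 − 2 = 129; x' = -294 + 6·131 = 492.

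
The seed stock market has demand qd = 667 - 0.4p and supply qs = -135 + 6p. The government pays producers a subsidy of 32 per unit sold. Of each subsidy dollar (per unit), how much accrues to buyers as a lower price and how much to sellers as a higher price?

Pre-subsidy: 667 - 0.4p = -135 + 6p gives p* = 125.3125, q* = 616.875.
With the subsidy, sellers receive ps = pb + 32 for each unit, where pb is the price buyers pay.
Supply in terms of pb becomes qs = -135 + 6(pb + 32) = 57 + 6pb. Setting this equal to demand: 667 - 0.4pb = 57 + 6pb, so pb = 95.3125.
Sellers receive ps = 95.3125 + 32 = 127.3125; q' = 667 − 0.4·95.3125 = 628.875.
Buyers' price falls by p* − pb = 125.3125 − 95.3125 = 30; sellers' price rises by ps − p* = 127.3125 − 125.3125 = 2.

Buyers gain 30 per unit; sellers gain 2 per unit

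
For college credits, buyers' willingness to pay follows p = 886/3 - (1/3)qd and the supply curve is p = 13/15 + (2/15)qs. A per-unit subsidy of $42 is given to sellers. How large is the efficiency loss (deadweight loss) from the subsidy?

Deadweight loss = $1890

Pre-subsidy: 886/3 - (1/3)q = 13/15 + (2/15)q gives q* = 631 and p* = 85.
With the subsidy, sellers receive ps = pb + 42 for each unit, where pb is the price buyers pay.
On the curves, pb = 886/3 - (1/3)q and ps = 13/15 + (2/15)q; the wedge ps − pb = 42 gives 13/15 + (2/15)q − (886/3 - (1/3)q) = 42, so q' = 721.
Then pb = 886/3 − (1/3)·721 = 55 and ps = 13/15 + (2/15)·721 = 97.
The subsidy expands output by 721 − 631 = 90 past the efficient level; on those units the gap between marginal cost and willingness to pay runs from 0 up to 42.
DWL = ½ × 42 × 90 = 1890.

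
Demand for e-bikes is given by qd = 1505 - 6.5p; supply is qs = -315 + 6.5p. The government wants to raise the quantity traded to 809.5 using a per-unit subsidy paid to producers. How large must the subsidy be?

At q = 809.5, invert demand for the buyer price: pb = (1505 − 809.5)/6.5 = 107; invert supply for the seller price: ps = (809.5 − (-315))/6.5 = 173.
The subsidy must fill the gap: s = ps − pb = 173 − 107 = 66.

Required subsidy s = 66 per unit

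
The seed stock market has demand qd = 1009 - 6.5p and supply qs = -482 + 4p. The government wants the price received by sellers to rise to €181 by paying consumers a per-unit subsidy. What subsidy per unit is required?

At a seller price of 181, quantity supplied is -482 + 4·181 = 242.
Buyers absorb 242 only when they pay pb with 1009 − 6.5·pb = 242, i.e. pb = 118.
s = ps − pb = 181 − 118 = 63.

Required subsidy s = €63 per unit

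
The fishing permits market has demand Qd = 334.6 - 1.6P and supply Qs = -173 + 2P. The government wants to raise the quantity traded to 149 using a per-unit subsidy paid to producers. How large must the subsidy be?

Required subsidy s = 45 per unit

At Q = 149, invert demand for the buyer price: Pb = (334.6 − 149)/1.6 = 116; invert supply for the seller price: Ps = (149 − (-173))/2 = 161.
The subsidy must fill the gap: s = Ps − Pb = 161 − 116 = 45.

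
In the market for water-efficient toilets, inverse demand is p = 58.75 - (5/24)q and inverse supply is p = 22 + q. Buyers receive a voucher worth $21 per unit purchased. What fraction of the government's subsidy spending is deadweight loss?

Pre-subsidy: 58.75 - (5/24)q = 22 + q gives q* = 882/29 and p* = 1520/29.
With the rebate, buyers effectively pay pb = ps − 21, where ps is the price sellers receive.
On the curves, pb = 58.75 - (5/24)q and ps = 22 + q; the wedge ps − pb = 21 gives 22 + q − (58.75 - (5/24)q) = 21, so q' = 1386/29.
Then pb = 58.75 − (5/24)·(1386/29) = 1415/29 and ps = 22 + 1·(1386/29) = 2024/29.
ΔCS = ½(882/29 + 1386/29)(1520/29 − 1415/29) = 119070/841; ΔPS = ½(882/29 + 1386/29)(2024/29 − 1520/29) = 571536/841.
Government spending = 21 × 1386/29 = 29106/29.
DWL = ½ × 21 × (1386/29 − 882/29) = 5292/29; fraction = (5292/29) / (29106/29) = 2/11.

DWL / government spending = 2/11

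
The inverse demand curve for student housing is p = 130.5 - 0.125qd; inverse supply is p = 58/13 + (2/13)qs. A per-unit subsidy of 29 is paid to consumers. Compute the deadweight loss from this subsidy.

Pre-subsidy: 130.5 - 0.125q = 58/13 + (2/13)q gives q* = 452 and p* = 74.
With the rebate, buyers effectively pay pb = ps − 29, where ps is the price sellers receive.
On the curves, pb = 130.5 - 0.125q and ps = 58/13 + (2/13)q; the wedge ps − pb = 29 gives 58/13 + (2/13)q − (130.5 - 0.125q) = 29, so q' = 556.
Then pb = 130.5 − 0.125·556 = 61 and ps = 58/13 + (2/13)·556 = 90.
The subsidy expands output by 556 − 452 = 104 past the efficient level; on those units the gap between marginal cost and willingness to pay runs from 0 up to 29.
DWL = ½ × 29 × 104 = 1508.

Deadweight loss = 1508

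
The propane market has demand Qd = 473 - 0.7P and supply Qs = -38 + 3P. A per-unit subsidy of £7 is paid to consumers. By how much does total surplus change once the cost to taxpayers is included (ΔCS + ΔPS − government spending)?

Pre-subsidy: 473 - 0.7P = -38 + 3P gives P* = 5110/37, Q* = 13924/37.
With the rebate, buyers effectively pay Pb = Ps − 7, where Ps is the price sellers receive.
Demand in terms of Ps becomes Qd = 473 − 0.7(Ps − 7) = 477.9 - 0.7Ps. Setting this equal to supply: 477.9 - 0.7Ps = -38 + 3Ps, so Ps = 5159/37.
Buyers pay Pb = 5159/37 − 7 = 4900/37; Q' = -38 + 3·(5159/37) = 14071/37.
ΔCS = ½(13924/37 + 14071/37)(5110/37 − 4900/37) = 2939475/1369; ΔPS = ½(13924/37 + 14071/37)(5159/37 − 5110/37) = 1371755/2738.
Government spending = 7 × 14071/37 = 98497/37.
Net change = 2939475/1369 + 1371755/2738 − 98497/37 = -1029/74. The loss equals the DWL triangle ½·7·147/37.

Net change in total surplus = -1029/74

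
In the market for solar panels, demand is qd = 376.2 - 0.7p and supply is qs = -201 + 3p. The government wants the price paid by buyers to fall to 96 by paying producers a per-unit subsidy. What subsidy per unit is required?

At a buyer price of 96, quantity demanded is 376.2 − 0.7·96 = 309.
Sellers supply 309 only when they receive ps with -201 + 3·ps = 309, i.e. ps = 170.
s = ps − pb = 170 − 96 = 74.

Required subsidy s = 74 per unit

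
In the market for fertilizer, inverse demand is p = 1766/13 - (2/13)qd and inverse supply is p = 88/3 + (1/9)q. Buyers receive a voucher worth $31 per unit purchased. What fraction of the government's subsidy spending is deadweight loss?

DWL / government spending = 39/346

Pre-subsidy: 1766/13 - (2/13)q = 88/3 + (1/9)q gives q* = 402 and p* = 74.
With the rebate, buyers effectively pay pb = ps − 31, where ps is the price sellers receive.
On the curves, pb = 1766/13 - (2/13)q and ps = 88/3 + (1/9)q; the wedge ps − pb = 31 gives 88/3 + (1/9)q − (1766/13 - (2/13)q) = 31, so q' = 519.
Then pb = 1766/13 − (2/13)·519 = 56 and ps = 88/3 + (1/9)·519 = 87.
ΔCS = ½(402 + 519)(74 − 56) = 8289; ΔPS = ½(402 + 519)(87 − 74) = 5986.5.
Government spending = 31 × 519 = 16089.
DWL = ½ × 31 × (519 − 402) = 1813.5; fraction = 1813.5 / 16089 = 39/346.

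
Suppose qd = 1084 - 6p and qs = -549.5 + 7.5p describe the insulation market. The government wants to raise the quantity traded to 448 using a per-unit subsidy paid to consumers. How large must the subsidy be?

Required subsidy s = 27 per unit

At q = 448, invert demand for the buyer price: pb = (1084 − 448)/6 = 106; invert supply for the seller price: ps = (448 − (-549.5))/7.5 = 133.
The subsidy must fill the gap: s = ps − pb = 133 − 106 = 27.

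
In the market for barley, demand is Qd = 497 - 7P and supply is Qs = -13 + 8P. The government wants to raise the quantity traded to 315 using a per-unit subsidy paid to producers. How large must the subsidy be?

At Q = 315, invert demand for the buyer price: Pb = (497 − 315)/7 = 26; invert supply for the seller price: Ps = (315 − (-13))/8 = 41.
The subsidy must fill the gap: s = Ps − Pb = 41 − 26 = 15.

Required subsidy s = 15 per unit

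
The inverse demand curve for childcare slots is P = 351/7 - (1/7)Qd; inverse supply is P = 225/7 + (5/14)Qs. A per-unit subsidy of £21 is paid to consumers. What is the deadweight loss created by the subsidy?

Deadweight loss = £441

Pre-subsidy: 351/7 - (1/7)Q = 225/7 + (5/14)Q gives Q* = 36 and P* = 45.
With the rebate, buyers effectively pay Pb = Ps − 21, where Ps is the price sellers receive.
On the curves, Pb = 351/7 - (1/7)Q and Ps = 225/7 + (5/14)Q; the wedge Ps − Pb = 21 gives 225/7 + (5/14)Q − (351/7 - (1/7)Q) = 21, so Q' = 78.
Then Pb = 351/7 − (1/7)·78 = 39 and Ps = 225/7 + (5/14)·78 = 60.
The subsidy expands output by 78 − 36 = 42 past the efficient level; on those units the gap between marginal cost and willingness to pay runs from 0 up to 21.
DWL = ½ × 21 × 42 = 441.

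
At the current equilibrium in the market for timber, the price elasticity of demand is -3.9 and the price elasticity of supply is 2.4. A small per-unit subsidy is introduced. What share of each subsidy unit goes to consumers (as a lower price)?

Consumer share = 8/21

For a small subsidy around the equilibrium, the benefit split depends on the relative slopes, which at a point are proportional to the elasticities.
Buyer share = εs/(εs + |εd|) = 2.4/(2.4 + 3.9) = 8/21; seller share = |εd|/(εs + |εd|) = 13/21.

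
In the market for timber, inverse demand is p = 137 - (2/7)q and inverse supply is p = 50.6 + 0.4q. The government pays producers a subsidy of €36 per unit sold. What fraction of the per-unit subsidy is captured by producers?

Producer share = 7/12

Pre-subsidy: 137 - (2/7)q = 50.6 + 0.4q gives q* = 126 and p* = 101.
With the subsidy, sellers receive ps = pb + 36 for each unit, where pb is the price buyers pay.
On the curves, pb = 137 - (2/7)q and ps = 50.6 + 0.4q; the wedge ps − pb = 36 gives 50.6 + 0.4q − (137 - (2/7)q) = 36, so q' = 178.5.
Then pb = 137 − (2/7)·178.5 = 86 and ps = 50.6 + 0.4·178.5 = 122.
Buyers' price falls by p* − pb = 101 − 86 = 15; sellers' price rises by ps − p* = 122 − 101 = 21.
So producers capture 21/36 = 7/12 of each unit of subsidy.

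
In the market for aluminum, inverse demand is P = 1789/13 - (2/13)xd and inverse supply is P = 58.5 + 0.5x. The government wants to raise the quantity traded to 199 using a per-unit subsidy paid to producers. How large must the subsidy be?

At x = 199, from the demand curve buyers pay Pb = 1789/13 − (2/13)·199 = 107; from the supply curve sellers need Ps = 58.5 + 0.5·199 = 158.
The subsidy must fill the gap: s = Ps − Pb = 158 − 107 = 51.

Required subsidy s = 51 per unit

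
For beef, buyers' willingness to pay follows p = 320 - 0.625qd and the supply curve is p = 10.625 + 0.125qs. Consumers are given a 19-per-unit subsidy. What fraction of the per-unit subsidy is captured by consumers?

Pre-subsidy: 320 - 0.625q = 10.625 + 0.125q gives q* = 412.5 and p* = 62.1875.
With the rebate, buyers effectively pay pb = ps − 19, where ps is the price sellers receive.
On the curves, pb = 320 - 0.625q and ps = 10.625 + 0.125q; the wedge ps − pb = 19 gives 10.625 + 0.125q − (320 - 0.625q) = 19, so q' = 2627/6.
Then pb = 320 − 0.625·(2627/6) = 2225/48 and ps = 10.625 + 0.125·(2627/6) = 3137/48.
Buyers' price falls by p* − pb = 62.1875 − 2225/48 = 95/6; sellers' price rises by ps − p* = 3137/48 − 62.1875 = 19/6.
So consumers capture (95/6)/19 = 5/6 of each unit of subsidy.

Consumer share = 5/6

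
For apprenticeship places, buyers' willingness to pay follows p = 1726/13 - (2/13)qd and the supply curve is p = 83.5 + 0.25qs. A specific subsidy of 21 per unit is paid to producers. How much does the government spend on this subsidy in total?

Pre-subsidy: 1726/13 - (2/13)q = 83.5 + 0.25q gives q* = 122 and p* = 114.
With the subsidy, sellers receive ps = pb + 21 for each unit, where pb is the price buyers pay.
On the curves, pb = 1726/13 - (2/13)q and ps = 83.5 + 0.25q; the wedge ps − pb = 21 gives 83.5 + 0.25q − (1726/13 - (2/13)q) = 21, so q' = 174.
Then pb = 1726/13 − (2/13)·174 = 106 and ps = 83.5 + 0.25·174 = 127.
Government outlay = subsidy × quantity = 21 × 174 = 3654.

Government cost = 3654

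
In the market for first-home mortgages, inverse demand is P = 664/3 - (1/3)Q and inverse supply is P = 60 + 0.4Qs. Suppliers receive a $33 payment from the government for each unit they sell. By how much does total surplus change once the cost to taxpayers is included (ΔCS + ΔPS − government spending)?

Net change in total surplus = -$742.5

Pre-subsidy: 664/3 - (1/3)Q = 60 + 0.4Q gives Q* = 220 and P* = 148.
With the subsidy, sellers receive Ps = Pb + 33 for each unit, where Pb is the price buyers pay.
On the curves, Pb = 664/3 - (1/3)Q and Ps = 60 + 0.4Q; the wedge Ps − Pb = 33 gives 60 + 0.4Q − (664/3 - (1/3)Q) = 33, so Q' = 265.
Then Pb = 664/3 − (1/3)·265 = 133 and Ps = 60 + 0.4·265 = 166.
ΔCS = ½(220 + 265)(148 − 133) = 3637.5; ΔPS = ½(220 + 265)(166 − 148) = 4365.
Government spending = 33 × 265 = 8745.
Net change = 3637.5 + 4365 − 8745 = -742.5. The loss equals the DWL triangle ½·33·45.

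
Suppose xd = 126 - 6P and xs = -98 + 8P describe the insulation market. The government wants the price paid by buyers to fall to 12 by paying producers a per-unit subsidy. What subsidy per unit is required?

At a buyer price of 12, quantity demanded is 126 − 6·12 = 54.
Sellers supply 54 only when they receive Ps with -98 + 8·Ps = 54, i.e. Ps = 19.
s = Ps − Pb = 19 − 12 = 7.

Required subsidy s = 7 per unit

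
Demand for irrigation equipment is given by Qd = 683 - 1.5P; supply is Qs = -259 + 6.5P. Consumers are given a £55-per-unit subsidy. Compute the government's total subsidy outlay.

Pre-subsidy: 683 - 1.5P = -259 + 6.5P gives P* = 117.75, Q* = 506.375.
With the rebate, buyers effectively pay Pb = Ps − 55, where Ps is the price sellers receive.
Demand in terms of Ps becomes Qd = 683 − 1.5(Ps − 55) = 765.5 - 1.5Ps. Setting this equal to supply: 765.5 - 1.5Ps = -259 + 6.5Ps, so Ps = 128.0625.
Buyers pay Pb = 128.0625 − 55 = 73.0625; Q' = -259 + 6.5·128.0625 = 573.40625.
Government outlay = subsidy × quantity = 55 × 573.40625 = 31537.34375.

Government cost = £31537.34375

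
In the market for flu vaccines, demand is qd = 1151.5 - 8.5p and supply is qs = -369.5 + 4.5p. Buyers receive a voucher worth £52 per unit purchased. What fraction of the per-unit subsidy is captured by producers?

Pre-subsidy: 1151.5 - 8.5p = -369.5 + 4.5p gives p* = 117, q* = 157.
With the rebate, buyers effectively pay pb = ps − 52, where ps is the price sellers receive.
Demand in terms of ps becomes qd = 1151.5 − 8.5(ps − 52) = 1593.5 - 8.5ps. Setting this equal to supply: 1593.5 - 8.5ps = -369.5 + 4.5ps, so ps = 151.
Buyers pay pb = 151 − 52 = 99; q' = -369.5 + 4.5·151 = 310.
Buyers' price falls by p* − pb = 117 − 99 = 18; sellers' price rises by ps − p* = 151 − 117 = 34.
So producers capture 34/52 = 17/26 of each unit of subsidy.

Producer share = 17/26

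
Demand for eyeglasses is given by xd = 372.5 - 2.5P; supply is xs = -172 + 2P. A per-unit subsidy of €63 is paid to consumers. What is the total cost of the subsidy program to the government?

Pre-subsidy: 372.5 - 2.5P = -172 + 2P gives P* = 121, x* = 70.
With the rebate, buyers effectively pay Pb = Ps − 63, where Ps is the price sellers receive.
Demand in terms of Ps becomes xd = 372.5 − 2.5(Ps − 63) = 530 - 2.5Ps. Setting this equal to supply: 530 - 2.5Ps = -172 + 2Ps, so Ps = 156.
Buyers pay Pb = 156 − 63 = 93; x' = -172 + 2·156 = 140.
Government outlay = subsidy × quantity = 63 × 140 = 8820.

Government cost = €8820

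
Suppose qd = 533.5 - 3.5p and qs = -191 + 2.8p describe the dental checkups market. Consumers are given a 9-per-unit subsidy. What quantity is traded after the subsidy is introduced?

Pre-subsidy: 533.5 - 3.5p = -191 + 2.8p gives p* = 115, q* = 131.
With the rebate, buyers effectively pay pb = ps − 9, where ps is the price sellers receive.
Demand in terms of ps becomes qd = 533.5 − 3.5(ps − 9) = 565 - 3.5ps. Setting this equal to supply: 565 - 3.5ps = -191 + 2.8ps, so ps = 120.
Buyers pay pb = 120 − 9 = 111; q' = -191 + 2.8·120 = 145.

q' = 145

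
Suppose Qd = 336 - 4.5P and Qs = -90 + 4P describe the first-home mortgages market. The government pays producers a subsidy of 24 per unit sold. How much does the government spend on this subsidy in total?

Pre-subsidy: 336 - 4.5P = -90 + 4P gives P* = 852/17, Q* = 1878/17.
With the subsidy, sellers receive Ps = Pb + 24 for each unit, where Pb is the price buyers pay.
Supply in terms of Pb becomes Qs = -90 + 4(Pb + 24) = 6 + 4Pb. Setting this equal to demand: 336 - 4.5Pb = 6 + 4Pb, so Pb = 660/17.
Sellers receive Ps = 660/17 + 24 = 1068/17; Q' = 336 − 4.5·(660/17) = 2742/17.
Government outlay = subsidy × quantity = 24 × 2742/17 = 65808/17.

Government cost = 65808/17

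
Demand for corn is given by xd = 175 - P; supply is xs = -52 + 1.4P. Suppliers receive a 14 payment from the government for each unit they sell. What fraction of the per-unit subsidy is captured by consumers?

Consumer share = 7/12

Pre-subsidy: 175 - P = -52 + 1.4P gives P* = 1135/12, x* = 965/12.
With the subsidy, sellers receive Ps = Pb + 14 for each unit, where Pb is the price buyers pay.
Supply in terms of Pb becomes xs = -52 + 1.4(Pb + 14) = -32.4 + 1.4Pb. Setting this equal to demand: 175 - Pb = -32.4 + 1.4Pb, so Pb = 1037/12.
Sellers receive Ps = 1037/12 + 14 = 1205/12; x' = 175 − 1·(1037/12) = 1063/12.
Buyers' price falls by P* − Pb = 1135/12 − 1037/12 = 49/6; sellers' price rises by Ps − P* = 1205/12 − 1135/12 = 35/6.
So consumers capture (49/6)/14 = 7/12 of each unit of subsidy.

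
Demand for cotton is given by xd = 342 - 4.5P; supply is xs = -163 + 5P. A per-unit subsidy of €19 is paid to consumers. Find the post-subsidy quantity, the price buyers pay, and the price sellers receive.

x' = 2808/19; buyers pay 820/19; sellers receive 1181/19

Pre-subsidy: 342 - 4.5P = -163 + 5P gives P* = 1010/19, x* = 1953/19.
With the rebate, buyers effectively pay Pb = Ps − 19, where Ps is the price sellers receive.
Demand in terms of Ps becomes xd = 342 − 4.5(Ps − 19) = 427.5 - 4.5Ps. Setting this equal to supply: 427.5 - 4.5Ps = -163 + 5Ps, so Ps = 1181/19.
Buyers pay Pb = 1181/19 − 19 = 820/19; x' = -163 + 5·(1181/19) = 2808/19.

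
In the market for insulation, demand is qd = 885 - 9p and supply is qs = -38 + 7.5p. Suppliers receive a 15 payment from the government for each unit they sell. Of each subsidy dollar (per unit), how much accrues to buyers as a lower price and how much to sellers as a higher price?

Buyers gain 75/11 per unit; sellers gain 90/11 per unit

Pre-subsidy: 885 - 9p = -38 + 7.5p gives p* = 1846/33, q* = 4197/11.
With the subsidy, sellers receive ps = pb + 15 for each unit, where pb is the price buyers pay.
Supply in terms of pb becomes qs = -38 + 7.5(pb + 15) = 74.5 + 7.5pb. Setting this equal to demand: 885 - 9pb = 74.5 + 7.5pb, so pb = 1621/33.
Sellers receive ps = 1621/33 + 15 = 2116/33; q' = 885 − 9·(1621/33) = 4872/11.
Buyers' price falls by p* − pb = 1846/33 − 1621/33 = 75/11; sellers' price rises by ps − p* = 2116/33 − 1846/33 = 90/11.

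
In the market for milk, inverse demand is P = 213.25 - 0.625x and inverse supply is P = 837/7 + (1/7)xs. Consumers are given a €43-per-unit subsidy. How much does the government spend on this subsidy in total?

Government cost = €7654

Pre-subsidy: 213.25 - 0.625x = 837/7 + (1/7)x gives x* = 122 and P* = 137.
With the rebate, buyers effectively pay Pb = Ps − 43, where Ps is the price sellers receive.
On the curves, Pb = 213.25 - 0.625x and Ps = 837/7 + (1/7)x; the wedge Ps − Pb = 43 gives 837/7 + (1/7)x − (213.25 - 0.625x) = 43, so x' = 178.
Then Pb = 213.25 − 0.625·178 = 102 and Ps = 837/7 + (1/7)·178 = 145.
Government outlay = subsidy × quantity = 43 × 178 = 7654.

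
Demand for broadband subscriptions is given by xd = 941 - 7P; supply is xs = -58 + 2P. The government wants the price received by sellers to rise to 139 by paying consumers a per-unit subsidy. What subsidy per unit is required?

At a seller price of 139, quantity supplied is -58 + 2·139 = 220.
Buyers absorb 220 only when they pay Pb with 941 − 7·Pb = 220, i.e. Pb = 103.
s = Ps − Pb = 139 − 103 = 36.

Required subsidy s = 36 per unit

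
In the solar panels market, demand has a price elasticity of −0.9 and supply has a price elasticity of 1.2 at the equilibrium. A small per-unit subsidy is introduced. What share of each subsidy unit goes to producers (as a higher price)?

Producer share = 3/7

For a small subsidy around the equilibrium, the benefit split depends on the relative slopes, which at a point are proportional to the elasticities.
Buyer share = εs/(εs + |εd|) = 1.2/(1.2 + 0.9) = 4/7; seller share = |εd|/(εs + |εd|) = 3/7.
So producers capture 3/7 of the subsidy.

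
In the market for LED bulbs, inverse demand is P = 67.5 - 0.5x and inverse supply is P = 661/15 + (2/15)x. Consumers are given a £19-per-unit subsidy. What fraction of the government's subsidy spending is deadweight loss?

DWL / government spending = 15/67

Pre-subsidy: 67.5 - 0.5x = 661/15 + (2/15)x gives x* = 37 and P* = 49.
With the rebate, buyers effectively pay Pb = Ps − 19, where Ps is the price sellers receive.
On the curves, Pb = 67.5 - 0.5x and Ps = 661/15 + (2/15)x; the wedge Ps − Pb = 19 gives 661/15 + (2/15)x − (67.5 - 0.5x) = 19, so x' = 67.
Then Pb = 67.5 − 0.5·67 = 34 and Ps = 661/15 + (2/15)·67 = 53.
ΔCS = ½(37 + 67)(49 − 34) = 780; ΔPS = ½(37 + 67)(53 − 49) = 208.
Government spending = 19 × 67 = 1273.
DWL = ½ × 19 × (67 − 37) = 285; fraction = 285 / 1273 = 15/67.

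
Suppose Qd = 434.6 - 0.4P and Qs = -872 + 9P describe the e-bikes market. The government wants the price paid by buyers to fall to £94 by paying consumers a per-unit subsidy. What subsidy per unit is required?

At a buyer price of 94, quantity demanded is 434.6 − 0.4·94 = 397.
Sellers supply 397 only when they receive Ps with -872 + 9·Ps = 397, i.e. Ps = 141.
s = Ps − Pb = 141 − 94 = 47.

Required subsidy s = £47 per unit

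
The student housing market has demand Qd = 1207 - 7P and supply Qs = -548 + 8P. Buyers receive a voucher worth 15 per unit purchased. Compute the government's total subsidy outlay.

Pre-subsidy: 1207 - 7P = -548 + 8P gives P* = 117, Q* = 388.
With the rebate, buyers effectively pay Pb = Ps − 15, where Ps is the price sellers receive.
Demand in terms of Ps becomes Qd = 1207 − 7(Ps − 15) = 1312 - 7Ps. Setting this equal to supply: 1312 - 7Ps = -548 + 8Ps, so Ps = 124.
Buyers pay Pb = 124 − 15 = 109; Q' = -548 + 8·124 = 444.
Government outlay = subsidy × quantity = 15 × 444 = 6660.

Government cost = 6660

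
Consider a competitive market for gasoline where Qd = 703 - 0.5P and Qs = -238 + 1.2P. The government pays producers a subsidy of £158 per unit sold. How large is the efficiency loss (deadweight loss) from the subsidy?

Deadweight loss = 74892/17

Pre-subsidy: 703 - 0.5P = -238 + 1.2P gives P* = 9410/17, Q* = 7246/17.
With the subsidy, sellers receive Ps = Pb + 158 for each unit, where Pb is the price buyers pay.
Supply in terms of Pb becomes Qs = -238 + 1.2(Pb + 158) = -48.4 + 1.2Pb. Setting this equal to demand: 703 - 0.5Pb = -48.4 + 1.2Pb, so Pb = 442.
Sellers receive Ps = 442 + 158 = 600; Q' = 703 − 0.5·442 = 482.
The subsidy expands output by 482 − 7246/17 = 948/17 past the efficient level; on those units the gap between marginal cost and willingness to pay runs from 0 up to 158.
DWL = ½ × 158 × 948/17 = 74892/17.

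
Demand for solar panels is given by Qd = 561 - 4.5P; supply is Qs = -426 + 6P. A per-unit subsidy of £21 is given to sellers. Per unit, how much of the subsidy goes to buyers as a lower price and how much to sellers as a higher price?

Buyers gain £12 per unit; sellers gain £9 per unit

Pre-subsidy: 561 - 4.5P = -426 + 6P gives P* = 94, Q* = 138.
With the subsidy, sellers receive Ps = Pb + 21 for each unit, where Pb is the price buyers pay.
Supply in terms of Pb becomes Qs = -426 + 6(Pb + 21) = -300 + 6Pb. Setting this equal to demand: 561 - 4.5Pb = -300 + 6Pb, so Pb = 82.
Sellers receive Ps = 82 + 21 = 103; Q' = 561 − 4.5·82 = 192.
Buyers' price falls by P* − Pb = 94 − 82 = 12; sellers' price rises by Ps − P* = 103 − 94 = 9.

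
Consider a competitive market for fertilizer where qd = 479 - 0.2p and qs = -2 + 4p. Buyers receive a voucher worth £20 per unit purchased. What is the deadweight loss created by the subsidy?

Pre-subsidy: 479 - 0.2p = -2 + 4p gives p* = 2405/21, q* = 9578/21.
With the rebate, buyers effectively pay pb = ps − 20, where ps is the price sellers receive.
Demand in terms of ps becomes qd = 479 − 0.2(ps − 20) = 483 - 0.2ps. Setting this equal to supply: 483 - 0.2ps = -2 + 4ps, so ps = 2425/21.
Buyers pay pb = 2425/21 − 20 = 2005/21; q' = -2 + 4·(2425/21) = 9658/21.
The subsidy expands output by 9658/21 − 9578/21 = 80/21 past the efficient level; on those units the gap between marginal cost and willingness to pay runs from 0 up to 20.
DWL = ½ × 20 × 80/21 = 800/21.

Deadweight loss = 800/21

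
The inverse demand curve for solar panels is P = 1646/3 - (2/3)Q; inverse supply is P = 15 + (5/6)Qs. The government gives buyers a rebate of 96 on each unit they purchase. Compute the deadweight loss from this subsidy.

Deadweight loss = 3072

Pre-subsidy: 1646/3 - (2/3)Q = 15 + (5/6)Q gives Q* = 3202/9 and P* = 8410/27.
With the rebate, buyers effectively pay Pb = Ps − 96, where Ps is the price sellers receive.
On the curves, Pb = 1646/3 - (2/3)Q and Ps = 15 + (5/6)Q; the wedge Ps − Pb = 96 gives 15 + (5/6)Q − (1646/3 - (2/3)Q) = 96, so Q' = 3778/9.
Then Pb = 1646/3 − (2/3)·(3778/9) = 7258/27 and Ps = 15 + (5/6)·(3778/9) = 9850/27.
The subsidy expands output by 3778/9 − 3202/9 = 64 past the efficient level; on those units the gap between marginal cost and willingness to pay runs from 0 up to 96.
DWL = ½ × 96 × 64 = 3072.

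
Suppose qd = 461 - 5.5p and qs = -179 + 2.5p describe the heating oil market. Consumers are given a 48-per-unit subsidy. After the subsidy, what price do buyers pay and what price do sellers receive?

Buyers pay 65; sellers receive 113

Pre-subsidy: 461 - 5.5p = -179 + 2.5p gives p* = 80, q* = 21.
With the rebate, buyers effectively pay pb = ps − 48, where ps is the price sellers receive.
Demand in terms of ps becomes qd = 461 − 5.5(ps − 48) = 725 - 5.5ps. Setting this equal to supply: 725 - 5.5ps = -179 + 2.5ps, so ps = 113.
Buyers pay pb = 113 − 48 = 65; q' = -179 + 2.5·113 = 103.5.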